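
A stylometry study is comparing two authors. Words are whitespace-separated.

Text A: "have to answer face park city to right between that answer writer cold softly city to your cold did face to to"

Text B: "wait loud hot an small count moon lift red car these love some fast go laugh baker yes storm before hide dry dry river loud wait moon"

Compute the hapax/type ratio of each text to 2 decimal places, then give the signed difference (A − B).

A: hapax=9, V=14, ratio=0.64
B: hapax=19, V=23, ratio=0.83
Difference = 0.64 − 0.83 = -0.19

-0.19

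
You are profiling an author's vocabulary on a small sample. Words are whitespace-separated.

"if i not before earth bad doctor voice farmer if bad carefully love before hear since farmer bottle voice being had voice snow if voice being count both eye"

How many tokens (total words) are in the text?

Tokens: if, i, not, before, earth, bad, doctor, voice, farmer, if, bad, carefully, love, before, hear, since, farmer, bottle, voice, being, had, voice, snow, if, voice, being, count, both, eye
N = 29

29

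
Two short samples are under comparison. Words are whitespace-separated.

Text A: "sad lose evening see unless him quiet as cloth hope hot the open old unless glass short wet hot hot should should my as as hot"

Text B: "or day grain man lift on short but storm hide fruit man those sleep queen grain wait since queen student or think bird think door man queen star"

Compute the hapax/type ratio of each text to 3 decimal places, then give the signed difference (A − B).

0.027

A: hapax=15, V=19, ratio=0.789
B: hapax=16, V=21, ratio=0.762
Difference = 0.789 − 0.762 = 0.027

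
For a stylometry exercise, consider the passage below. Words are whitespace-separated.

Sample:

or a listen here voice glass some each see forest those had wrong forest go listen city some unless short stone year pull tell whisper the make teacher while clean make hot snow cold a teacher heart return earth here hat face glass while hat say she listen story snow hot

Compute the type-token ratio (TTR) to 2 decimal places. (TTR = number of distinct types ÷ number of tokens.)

N = 51 tokens, V = 38 types.
TTR = V / N = 38 / 51 = 0.75

0.75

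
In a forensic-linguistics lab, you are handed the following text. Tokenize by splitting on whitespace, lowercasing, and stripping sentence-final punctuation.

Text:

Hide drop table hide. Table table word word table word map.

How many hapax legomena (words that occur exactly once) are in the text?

2

Frequencies: table:4, word:3, hide:2, drop:1, map:1
Hapax (freq=1): drop, map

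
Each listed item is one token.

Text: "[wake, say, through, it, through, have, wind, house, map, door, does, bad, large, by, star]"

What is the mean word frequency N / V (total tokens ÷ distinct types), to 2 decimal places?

N = 15 tokens, V = 14 types.
Mean frequency = N / V = 15 / 14 = 1.07

1.07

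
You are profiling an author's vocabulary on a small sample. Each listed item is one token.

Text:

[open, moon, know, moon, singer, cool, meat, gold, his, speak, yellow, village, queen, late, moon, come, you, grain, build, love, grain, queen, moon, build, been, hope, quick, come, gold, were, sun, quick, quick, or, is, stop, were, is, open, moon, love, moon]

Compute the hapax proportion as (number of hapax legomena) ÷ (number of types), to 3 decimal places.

Frequencies: moon:6, quick:3, open:2, gold:2, queen:2, come:2, grain:2, build:2, love:2, were:2, is:2, know:1, singer:1, cool:1, meat:1, his:1, speak:1, yellow:1, village:1, late:1, … (6 more, each freq 1)
Hapax count = 15; type count = 26.
Ratio = 15 / 26 = 0.577

0.577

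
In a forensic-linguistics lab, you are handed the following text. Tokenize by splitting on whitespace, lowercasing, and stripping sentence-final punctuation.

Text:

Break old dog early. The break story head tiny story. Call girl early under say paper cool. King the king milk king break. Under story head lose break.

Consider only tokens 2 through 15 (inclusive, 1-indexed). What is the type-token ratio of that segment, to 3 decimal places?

0.857

Segment tokens 2–15: old, dog, early, the, break, story, head, tiny, story, call, girl, early, under, say
Segment N = 14, segment V = 12.
TTR = 12 / 14 = 0.857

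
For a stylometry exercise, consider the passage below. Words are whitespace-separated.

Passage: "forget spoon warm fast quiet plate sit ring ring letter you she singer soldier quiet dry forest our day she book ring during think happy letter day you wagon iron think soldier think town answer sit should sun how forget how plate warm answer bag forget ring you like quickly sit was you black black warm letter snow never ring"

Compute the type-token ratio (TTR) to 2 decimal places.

0.58

N = 60 tokens, V = 35 types.
TTR = V / N = 35 / 60 = 0.58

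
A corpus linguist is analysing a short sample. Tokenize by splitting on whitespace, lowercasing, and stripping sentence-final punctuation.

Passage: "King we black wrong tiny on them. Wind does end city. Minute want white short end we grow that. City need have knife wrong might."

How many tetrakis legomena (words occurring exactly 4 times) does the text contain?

0

Frequencies: we:2, wrong:2, end:2, city:2, king:1, black:1, tiny:1, on:1, them:1, wind:1, does:1, minute:1, want:1, white:1, short:1, grow:1, that:1, need:1, have:1, knife:1, … (1 more, each freq 1)
Words with frequency 4: (none)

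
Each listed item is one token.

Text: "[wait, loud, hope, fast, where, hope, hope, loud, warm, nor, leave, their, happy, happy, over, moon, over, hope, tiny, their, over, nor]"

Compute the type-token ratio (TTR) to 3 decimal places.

0.591

N = 22 tokens, V = 13 types.
TTR = V / N = 13 / 22 = 0.591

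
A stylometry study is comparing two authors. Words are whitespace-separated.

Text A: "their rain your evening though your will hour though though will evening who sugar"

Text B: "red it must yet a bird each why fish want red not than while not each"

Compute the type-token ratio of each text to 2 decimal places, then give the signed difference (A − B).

TTR(A) = 9/14 = 0.64
TTR(B) = 13/16 = 0.81
Difference = 0.64 − 0.81 = -0.17

-0.17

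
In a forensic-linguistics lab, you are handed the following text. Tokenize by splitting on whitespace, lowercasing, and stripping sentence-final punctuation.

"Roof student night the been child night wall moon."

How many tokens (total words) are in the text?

Tokens: roof, student, night, the, been, child, night, wall, moon
N = 9

9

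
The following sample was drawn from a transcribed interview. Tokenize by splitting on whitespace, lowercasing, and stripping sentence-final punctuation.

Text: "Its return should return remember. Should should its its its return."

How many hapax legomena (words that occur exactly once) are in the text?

1

Frequencies: its:4, return:3, should:3, remember:1
Hapax (freq=1): remember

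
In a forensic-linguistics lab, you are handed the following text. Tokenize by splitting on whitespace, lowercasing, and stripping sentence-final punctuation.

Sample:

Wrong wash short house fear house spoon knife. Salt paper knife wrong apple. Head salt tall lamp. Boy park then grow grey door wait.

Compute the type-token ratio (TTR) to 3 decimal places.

N = 24 tokens, V = 20 types.
TTR = V / N = 20 / 24 = 0.833

0.833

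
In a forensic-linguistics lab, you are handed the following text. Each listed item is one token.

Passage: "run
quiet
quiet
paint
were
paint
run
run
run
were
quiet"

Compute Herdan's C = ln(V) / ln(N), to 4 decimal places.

N = 11, V = 4.
ln(V) = 1.386294, ln(N) = 2.397895
C = 1.386294 / 2.397895 = 0.5781

0.5781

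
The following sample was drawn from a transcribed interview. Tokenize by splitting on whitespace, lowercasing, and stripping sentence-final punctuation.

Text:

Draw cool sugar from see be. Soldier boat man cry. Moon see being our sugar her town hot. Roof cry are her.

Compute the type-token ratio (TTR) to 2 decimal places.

N = 22 tokens, V = 18 types.
TTR = V / N = 18 / 22 = 0.82

0.82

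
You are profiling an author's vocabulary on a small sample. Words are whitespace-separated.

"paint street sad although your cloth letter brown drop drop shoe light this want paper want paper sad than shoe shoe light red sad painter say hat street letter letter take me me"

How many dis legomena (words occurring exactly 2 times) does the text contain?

Frequencies: sad:3, letter:3, shoe:3, street:2, drop:2, light:2, want:2, paper:2, me:2, paint:1, although:1, your:1, cloth:1, brown:1, this:1, than:1, red:1, painter:1, say:1, hat:1, … (1 more, each freq 1)
Words with frequency 2: drop, light, me, paper, street, want

6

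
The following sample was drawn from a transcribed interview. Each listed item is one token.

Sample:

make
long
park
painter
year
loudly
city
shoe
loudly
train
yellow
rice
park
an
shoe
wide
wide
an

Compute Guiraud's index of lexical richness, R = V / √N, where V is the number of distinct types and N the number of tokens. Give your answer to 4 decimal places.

3.0641

N = 18, V = 13.
√N = 4.242641
R = 13 / 4.242641 = 3.0641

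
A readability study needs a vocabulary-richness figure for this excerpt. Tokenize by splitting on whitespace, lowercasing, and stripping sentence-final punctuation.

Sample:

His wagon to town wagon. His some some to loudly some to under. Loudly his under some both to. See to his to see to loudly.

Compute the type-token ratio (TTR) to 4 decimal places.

N = 26 tokens, V = 9 types.
TTR = V / N = 9 / 26 = 0.3462

0.3462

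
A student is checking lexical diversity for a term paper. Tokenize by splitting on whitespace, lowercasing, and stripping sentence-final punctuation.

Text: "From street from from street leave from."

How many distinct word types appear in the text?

3

Distinct types: {from, leave, street}
V = 3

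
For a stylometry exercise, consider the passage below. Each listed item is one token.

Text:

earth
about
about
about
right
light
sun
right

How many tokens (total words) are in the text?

Tokens: earth, about, about, about, right, light, sun, right
N = 8

8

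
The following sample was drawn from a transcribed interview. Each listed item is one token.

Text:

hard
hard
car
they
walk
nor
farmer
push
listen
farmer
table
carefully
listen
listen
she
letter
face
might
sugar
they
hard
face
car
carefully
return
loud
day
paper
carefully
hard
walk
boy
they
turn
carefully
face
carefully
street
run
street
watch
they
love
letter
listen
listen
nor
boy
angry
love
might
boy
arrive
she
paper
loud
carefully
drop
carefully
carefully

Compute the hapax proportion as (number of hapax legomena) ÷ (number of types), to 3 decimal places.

Frequencies: carefully:8, listen:5, hard:4, they:4, face:3, boy:3, car:2, walk:2, nor:2, farmer:2, she:2, letter:2, might:2, loud:2, paper:2, street:2, love:2, push:1, table:1, sugar:1, … (8 more, each freq 1)
Hapax count = 11; type count = 28.
Ratio = 11 / 28 = 0.393

0.393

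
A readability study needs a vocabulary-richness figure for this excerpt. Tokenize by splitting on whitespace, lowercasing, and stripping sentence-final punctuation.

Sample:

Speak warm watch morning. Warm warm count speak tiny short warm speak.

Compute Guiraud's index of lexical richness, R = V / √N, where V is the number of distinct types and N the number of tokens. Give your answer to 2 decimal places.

2.02

N = 12, V = 7.
√N = 3.464102
R = 7 / 3.464102 = 2.02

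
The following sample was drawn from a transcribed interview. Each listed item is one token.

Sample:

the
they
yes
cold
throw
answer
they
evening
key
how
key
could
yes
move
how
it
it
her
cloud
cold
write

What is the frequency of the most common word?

2

Frequencies: they:2, yes:2, cold:2, key:2, how:2, it:2, the:1, throw:1, answer:1, evening:1, could:1, move:1, her:1, cloud:1, write:1
Most common: 'they' with frequency 2.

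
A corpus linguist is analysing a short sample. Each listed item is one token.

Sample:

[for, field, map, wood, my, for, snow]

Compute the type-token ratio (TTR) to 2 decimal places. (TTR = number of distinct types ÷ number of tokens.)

0.86

N = 7 tokens, V = 6 types.
TTR = V / N = 6 / 7 = 0.86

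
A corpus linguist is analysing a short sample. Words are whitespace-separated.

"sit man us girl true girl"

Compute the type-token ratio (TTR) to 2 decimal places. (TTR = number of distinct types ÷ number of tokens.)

N = 6 tokens, V = 5 types.
TTR = V / N = 5 / 6 = 0.83

0.83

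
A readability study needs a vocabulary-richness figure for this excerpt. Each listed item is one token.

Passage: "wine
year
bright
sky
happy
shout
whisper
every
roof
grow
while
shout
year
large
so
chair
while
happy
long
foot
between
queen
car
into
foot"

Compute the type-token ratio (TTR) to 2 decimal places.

0.80

N = 25 tokens, V = 20 types.
TTR = V / N = 20 / 25 = 0.80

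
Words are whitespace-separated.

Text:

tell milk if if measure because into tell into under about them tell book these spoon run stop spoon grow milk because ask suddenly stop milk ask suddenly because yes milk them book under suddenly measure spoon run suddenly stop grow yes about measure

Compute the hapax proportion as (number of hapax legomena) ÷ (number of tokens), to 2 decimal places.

Frequencies: milk:4, suddenly:4, tell:3, measure:3, because:3, spoon:3, stop:3, if:2, into:2, under:2, about:2, them:2, book:2, run:2, grow:2, ask:2, yes:2, these:1
Hapax count = 1; token count = 44.
Ratio = 1 / 44 = 0.02

0.02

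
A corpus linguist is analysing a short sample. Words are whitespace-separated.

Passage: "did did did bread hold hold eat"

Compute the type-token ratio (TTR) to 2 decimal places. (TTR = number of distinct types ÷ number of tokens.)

N = 7 tokens, V = 4 types.
TTR = V / N = 4 / 7 = 0.57

0.57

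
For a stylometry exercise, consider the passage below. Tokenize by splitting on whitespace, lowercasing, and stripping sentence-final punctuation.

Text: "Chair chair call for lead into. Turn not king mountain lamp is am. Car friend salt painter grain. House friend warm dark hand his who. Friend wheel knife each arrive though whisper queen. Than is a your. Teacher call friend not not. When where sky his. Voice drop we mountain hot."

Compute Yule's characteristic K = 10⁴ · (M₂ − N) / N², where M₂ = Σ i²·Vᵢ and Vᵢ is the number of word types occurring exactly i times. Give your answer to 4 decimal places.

Frequencies: friend:4, not:3, chair:2, call:2, mountain:2, is:2, his:2, for:1, lead:1, into:1, turn:1, king:1, lamp:1, am:1, car:1, salt:1, painter:1, grain:1, house:1, warm:1, … (21 more, each freq 1)
N = 51. Frequency spectrum: V_1=34, V_2=5, V_3=1, V_4=1
M₂ = 1²·34 + 2²·5 + 3²·1 + 4²·1 = 79
K = 10000 × (79 − 51) / 51² = 107.6509

107.6509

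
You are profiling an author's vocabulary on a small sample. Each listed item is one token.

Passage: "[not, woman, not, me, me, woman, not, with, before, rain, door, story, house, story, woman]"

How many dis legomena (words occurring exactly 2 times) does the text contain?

Frequencies: not:3, woman:3, me:2, story:2, with:1, before:1, rain:1, door:1, house:1
Words with frequency 2: me, story

2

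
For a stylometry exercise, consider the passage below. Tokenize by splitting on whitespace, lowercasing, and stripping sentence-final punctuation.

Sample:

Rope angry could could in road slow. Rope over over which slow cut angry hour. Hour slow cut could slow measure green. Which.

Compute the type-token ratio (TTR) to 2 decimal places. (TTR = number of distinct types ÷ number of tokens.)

N = 23 tokens, V = 12 types.
TTR = V / N = 12 / 23 = 0.52

0.52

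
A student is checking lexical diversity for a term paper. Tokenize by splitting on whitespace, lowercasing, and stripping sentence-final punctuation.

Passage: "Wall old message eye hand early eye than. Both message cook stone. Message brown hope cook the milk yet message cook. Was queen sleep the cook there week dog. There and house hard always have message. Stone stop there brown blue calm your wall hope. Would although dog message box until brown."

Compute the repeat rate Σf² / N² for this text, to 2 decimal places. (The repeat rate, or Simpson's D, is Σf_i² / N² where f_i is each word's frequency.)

Frequencies: message:6, cook:4, brown:3, there:3, wall:2, eye:2, stone:2, hope:2, the:2, dog:2, old:1, hand:1, early:1, than:1, both:1, milk:1, yet:1, was:1, queen:1, sleep:1, … (14 more, each freq 1)
Σf² = 118; N² = 2704
Repeat rate = 118 / 2704 = 0.04

0.04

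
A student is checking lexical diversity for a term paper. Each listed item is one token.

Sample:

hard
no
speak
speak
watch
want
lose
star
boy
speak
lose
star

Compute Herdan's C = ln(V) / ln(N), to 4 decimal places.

N = 12, V = 8.
ln(V) = 2.079442, ln(N) = 2.484907
C = 2.079442 / 2.484907 = 0.8368

0.8368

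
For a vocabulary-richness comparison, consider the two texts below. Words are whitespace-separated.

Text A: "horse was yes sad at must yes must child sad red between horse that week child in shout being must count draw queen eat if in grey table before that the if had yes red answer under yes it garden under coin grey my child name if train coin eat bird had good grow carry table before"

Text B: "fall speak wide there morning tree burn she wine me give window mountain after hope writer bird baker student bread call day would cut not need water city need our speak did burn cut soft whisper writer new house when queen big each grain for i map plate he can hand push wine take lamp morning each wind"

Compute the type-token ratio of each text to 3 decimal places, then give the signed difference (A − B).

TTR(A) = 36/57 = 0.632
TTR(B) = 50/58 = 0.862
Difference = 0.632 − 0.862 = -0.230

-0.230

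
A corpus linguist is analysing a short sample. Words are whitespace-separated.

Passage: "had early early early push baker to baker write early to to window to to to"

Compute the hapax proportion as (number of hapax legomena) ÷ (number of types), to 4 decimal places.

Frequencies: to:6, early:4, baker:2, had:1, push:1, write:1, window:1
Hapax count = 4; type count = 7.
Ratio = 4 / 7 = 0.5714

0.5714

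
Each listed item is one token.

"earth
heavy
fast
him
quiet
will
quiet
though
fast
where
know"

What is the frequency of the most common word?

Frequencies: fast:2, quiet:2, earth:1, heavy:1, him:1, will:1, though:1, where:1, know:1
Most common: 'fast' with frequency 2.

2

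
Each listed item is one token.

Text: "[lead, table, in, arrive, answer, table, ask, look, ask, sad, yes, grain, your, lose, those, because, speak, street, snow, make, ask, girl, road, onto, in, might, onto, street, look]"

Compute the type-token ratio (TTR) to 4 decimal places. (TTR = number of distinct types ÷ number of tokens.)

0.7586

N = 29 tokens, V = 22 types.
TTR = V / N = 22 / 29 = 0.7586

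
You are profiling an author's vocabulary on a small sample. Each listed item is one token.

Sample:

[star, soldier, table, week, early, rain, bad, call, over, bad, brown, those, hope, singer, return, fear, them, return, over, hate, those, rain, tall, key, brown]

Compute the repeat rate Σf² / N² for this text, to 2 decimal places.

Frequencies: rain:2, bad:2, over:2, brown:2, those:2, return:2, star:1, soldier:1, table:1, week:1, early:1, call:1, hope:1, singer:1, fear:1, them:1, hate:1, tall:1, key:1
Σf² = 37; N² = 625
Repeat rate = 37 / 625 = 0.06

0.06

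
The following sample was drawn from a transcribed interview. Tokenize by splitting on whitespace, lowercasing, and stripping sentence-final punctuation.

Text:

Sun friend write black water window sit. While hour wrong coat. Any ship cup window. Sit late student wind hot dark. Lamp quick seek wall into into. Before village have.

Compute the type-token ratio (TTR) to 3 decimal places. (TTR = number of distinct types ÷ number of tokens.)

N = 30 tokens, V = 27 types.
TTR = V / N = 27 / 30 = 0.900

0.900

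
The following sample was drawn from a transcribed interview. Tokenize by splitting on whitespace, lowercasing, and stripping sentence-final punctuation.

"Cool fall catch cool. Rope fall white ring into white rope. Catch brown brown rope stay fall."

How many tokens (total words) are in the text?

17

Tokens: cool, fall, catch, cool, rope, fall, white, ring, into, white, rope, catch, brown, brown, rope, stay, fall
N = 17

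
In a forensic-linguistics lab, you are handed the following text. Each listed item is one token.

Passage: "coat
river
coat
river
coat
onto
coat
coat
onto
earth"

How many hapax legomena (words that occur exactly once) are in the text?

Frequencies: coat:5, river:2, onto:2, earth:1
Hapax (freq=1): earth

1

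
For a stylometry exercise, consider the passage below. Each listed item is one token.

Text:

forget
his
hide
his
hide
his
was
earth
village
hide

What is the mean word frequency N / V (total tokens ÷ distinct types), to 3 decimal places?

N = 10 tokens, V = 6 types.
Mean frequency = N / V = 10 / 6 = 1.667

1.667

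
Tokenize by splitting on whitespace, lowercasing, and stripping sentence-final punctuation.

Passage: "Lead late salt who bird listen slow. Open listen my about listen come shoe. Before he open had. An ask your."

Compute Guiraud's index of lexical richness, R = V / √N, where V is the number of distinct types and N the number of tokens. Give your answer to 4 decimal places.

N = 21, V = 18.
√N = 4.582576
R = 18 / 4.582576 = 3.9279

3.9279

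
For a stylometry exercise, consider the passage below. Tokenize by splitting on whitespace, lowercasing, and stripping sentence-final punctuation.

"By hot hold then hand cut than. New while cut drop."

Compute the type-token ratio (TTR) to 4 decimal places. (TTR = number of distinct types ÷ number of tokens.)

N = 11 tokens, V = 10 types.
TTR = V / N = 10 / 11 = 0.9091

0.9091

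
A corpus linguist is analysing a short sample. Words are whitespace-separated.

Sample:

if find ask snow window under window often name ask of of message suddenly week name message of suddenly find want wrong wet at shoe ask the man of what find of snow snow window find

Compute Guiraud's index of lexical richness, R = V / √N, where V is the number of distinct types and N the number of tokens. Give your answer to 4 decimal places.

N = 36, V = 20.
√N = 6.000000
R = 20 / 6.000000 = 3.3333

3.3333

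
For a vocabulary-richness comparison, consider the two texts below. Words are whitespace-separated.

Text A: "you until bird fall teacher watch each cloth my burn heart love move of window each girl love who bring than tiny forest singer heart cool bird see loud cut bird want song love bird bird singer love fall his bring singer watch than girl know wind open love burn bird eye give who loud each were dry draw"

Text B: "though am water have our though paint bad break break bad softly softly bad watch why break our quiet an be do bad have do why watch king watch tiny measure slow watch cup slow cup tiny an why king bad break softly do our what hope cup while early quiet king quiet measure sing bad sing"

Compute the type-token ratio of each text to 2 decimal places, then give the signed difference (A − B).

0.19

TTR(A) = 37/59 = 0.63
TTR(B) = 25/57 = 0.44
Difference = 0.63 − 0.44 = 0.19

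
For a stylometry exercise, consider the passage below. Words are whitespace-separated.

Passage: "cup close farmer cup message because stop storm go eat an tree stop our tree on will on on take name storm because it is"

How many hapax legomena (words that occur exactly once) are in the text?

Frequencies: on:3, cup:2, because:2, stop:2, storm:2, tree:2, close:1, farmer:1, message:1, go:1, eat:1, an:1, our:1, will:1, take:1, name:1, it:1, is:1
Hapax (freq=1): an, close, eat, farmer, go, is, it, message, name, our, take, will

12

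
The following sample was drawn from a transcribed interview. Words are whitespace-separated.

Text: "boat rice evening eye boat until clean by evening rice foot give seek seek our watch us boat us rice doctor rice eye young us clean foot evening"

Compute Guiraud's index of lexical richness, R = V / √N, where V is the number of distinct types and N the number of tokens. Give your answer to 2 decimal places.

2.83

N = 28, V = 15.
√N = 5.291503
R = 15 / 5.291503 = 2.83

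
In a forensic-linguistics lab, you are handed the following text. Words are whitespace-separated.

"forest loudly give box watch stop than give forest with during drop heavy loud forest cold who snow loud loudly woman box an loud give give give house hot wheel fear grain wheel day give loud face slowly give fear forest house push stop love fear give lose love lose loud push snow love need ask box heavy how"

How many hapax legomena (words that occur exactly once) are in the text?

17

Frequencies: give:8, loud:5, forest:4, box:3, fear:3, love:3, loudly:2, stop:2, heavy:2, snow:2, house:2, wheel:2, push:2, lose:2, watch:1, than:1, with:1, during:1, drop:1, cold:1, … (11 more, each freq 1)
Hapax (freq=1): an, ask, cold, day, drop, during, face, grain, hot, how, need, slowly, than, watch, who, with, woman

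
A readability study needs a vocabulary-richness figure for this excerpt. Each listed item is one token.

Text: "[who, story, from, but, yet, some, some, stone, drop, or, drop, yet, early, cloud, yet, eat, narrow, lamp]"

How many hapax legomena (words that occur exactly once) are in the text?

11

Frequencies: yet:3, some:2, drop:2, who:1, story:1, from:1, but:1, stone:1, or:1, early:1, cloud:1, eat:1, narrow:1, lamp:1
Hapax (freq=1): but, cloud, early, eat, from, lamp, narrow, or, stone, story, who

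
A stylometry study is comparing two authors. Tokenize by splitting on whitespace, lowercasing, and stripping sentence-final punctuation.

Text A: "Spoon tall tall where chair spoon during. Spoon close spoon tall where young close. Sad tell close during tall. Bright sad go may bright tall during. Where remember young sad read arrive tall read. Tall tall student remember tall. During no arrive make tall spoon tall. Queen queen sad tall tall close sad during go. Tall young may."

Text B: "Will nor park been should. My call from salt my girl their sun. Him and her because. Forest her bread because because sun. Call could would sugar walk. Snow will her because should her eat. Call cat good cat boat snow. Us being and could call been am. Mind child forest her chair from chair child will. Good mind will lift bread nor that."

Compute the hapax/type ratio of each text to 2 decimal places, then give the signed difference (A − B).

A: hapax=5, V=19, ratio=0.26
B: hapax=15, V=35, ratio=0.43
Difference = 0.26 − 0.43 = -0.17

-0.17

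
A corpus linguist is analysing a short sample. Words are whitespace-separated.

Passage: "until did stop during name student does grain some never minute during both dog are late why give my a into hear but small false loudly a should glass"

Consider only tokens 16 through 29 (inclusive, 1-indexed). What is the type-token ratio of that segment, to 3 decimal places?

0.929

Segment tokens 16–29: late, why, give, my, a, into, hear, but, small, false, loudly, a, should, glass
Segment N = 14, segment V = 13.
TTR = 13 / 14 = 0.929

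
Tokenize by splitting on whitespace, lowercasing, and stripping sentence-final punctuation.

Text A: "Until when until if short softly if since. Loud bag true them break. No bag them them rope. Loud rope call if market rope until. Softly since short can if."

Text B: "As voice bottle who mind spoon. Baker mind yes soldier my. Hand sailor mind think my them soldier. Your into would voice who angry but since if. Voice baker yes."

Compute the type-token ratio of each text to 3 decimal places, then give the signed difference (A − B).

-0.167

TTR(A) = 16/30 = 0.533
TTR(B) = 21/30 = 0.700
Difference = 0.533 − 0.700 = -0.167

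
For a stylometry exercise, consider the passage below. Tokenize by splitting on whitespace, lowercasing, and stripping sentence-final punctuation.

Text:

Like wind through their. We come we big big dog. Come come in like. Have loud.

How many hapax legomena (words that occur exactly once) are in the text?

Frequencies: come:3, like:2, we:2, big:2, wind:1, through:1, their:1, dog:1, in:1, have:1, loud:1
Hapax (freq=1): dog, have, in, loud, their, through, wind

7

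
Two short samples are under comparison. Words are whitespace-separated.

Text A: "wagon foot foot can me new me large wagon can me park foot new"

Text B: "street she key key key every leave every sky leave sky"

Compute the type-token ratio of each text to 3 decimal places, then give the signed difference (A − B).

-0.045

TTR(A) = 7/14 = 0.500
TTR(B) = 6/11 = 0.545
Difference = 0.500 − 0.545 = -0.045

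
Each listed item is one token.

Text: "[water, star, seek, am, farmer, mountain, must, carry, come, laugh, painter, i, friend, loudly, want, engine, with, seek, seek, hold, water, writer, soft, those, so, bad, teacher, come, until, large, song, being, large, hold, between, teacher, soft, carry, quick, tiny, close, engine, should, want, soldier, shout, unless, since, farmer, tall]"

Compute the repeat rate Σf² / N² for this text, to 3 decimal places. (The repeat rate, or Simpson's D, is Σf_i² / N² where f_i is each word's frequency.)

0.030

Frequencies: seek:3, water:2, farmer:2, carry:2, come:2, want:2, engine:2, hold:2, soft:2, teacher:2, large:2, star:1, am:1, mountain:1, must:1, laugh:1, painter:1, i:1, friend:1, loudly:1, … (18 more, each freq 1)
Σf² = 76; N² = 2500
Repeat rate = 76 / 2500 = 0.030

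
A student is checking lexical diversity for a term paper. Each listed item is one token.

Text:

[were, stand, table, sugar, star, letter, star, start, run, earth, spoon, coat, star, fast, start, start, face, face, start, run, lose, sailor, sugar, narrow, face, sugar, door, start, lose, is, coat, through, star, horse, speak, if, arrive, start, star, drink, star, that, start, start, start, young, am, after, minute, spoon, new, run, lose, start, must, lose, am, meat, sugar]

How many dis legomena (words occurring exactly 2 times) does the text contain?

3

Frequencies: start:10, star:6, sugar:4, lose:4, run:3, face:3, spoon:2, coat:2, am:2, were:1, stand:1, table:1, letter:1, earth:1, fast:1, sailor:1, narrow:1, door:1, is:1, through:1, … (12 more, each freq 1)
Words with frequency 2: am, coat, spoon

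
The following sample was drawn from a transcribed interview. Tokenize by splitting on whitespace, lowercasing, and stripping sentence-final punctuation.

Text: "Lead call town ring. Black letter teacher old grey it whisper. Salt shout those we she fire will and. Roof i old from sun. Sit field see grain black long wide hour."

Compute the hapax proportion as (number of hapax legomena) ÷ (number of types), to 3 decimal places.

Frequencies: black:2, old:2, lead:1, call:1, town:1, ring:1, letter:1, teacher:1, grey:1, it:1, whisper:1, salt:1, shout:1, those:1, we:1, she:1, fire:1, will:1, and:1, roof:1, … (10 more, each freq 1)
Hapax count = 28; type count = 30.
Ratio = 28 / 30 = 0.933

0.933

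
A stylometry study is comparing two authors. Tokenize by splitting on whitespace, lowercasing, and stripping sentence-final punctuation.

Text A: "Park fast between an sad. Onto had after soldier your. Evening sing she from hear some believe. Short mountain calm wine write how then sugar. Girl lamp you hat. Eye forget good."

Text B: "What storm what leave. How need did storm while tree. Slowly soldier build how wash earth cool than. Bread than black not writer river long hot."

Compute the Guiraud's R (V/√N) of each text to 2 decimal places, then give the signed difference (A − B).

A: V=32, N=32, R=5.66
B: V=22, N=26, R=4.31
Difference = 5.66 − 4.31 = 1.35

1.35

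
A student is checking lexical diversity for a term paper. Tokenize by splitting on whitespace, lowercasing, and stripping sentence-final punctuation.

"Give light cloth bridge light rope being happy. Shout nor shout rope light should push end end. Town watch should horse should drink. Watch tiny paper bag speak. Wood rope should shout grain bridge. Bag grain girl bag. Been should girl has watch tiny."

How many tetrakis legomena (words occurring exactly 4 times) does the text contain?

0

Frequencies: should:5, light:3, rope:3, shout:3, watch:3, bag:3, bridge:2, end:2, tiny:2, grain:2, girl:2, give:1, cloth:1, being:1, happy:1, nor:1, push:1, town:1, horse:1, drink:1, … (5 more, each freq 1)
Words with frequency 4: (none)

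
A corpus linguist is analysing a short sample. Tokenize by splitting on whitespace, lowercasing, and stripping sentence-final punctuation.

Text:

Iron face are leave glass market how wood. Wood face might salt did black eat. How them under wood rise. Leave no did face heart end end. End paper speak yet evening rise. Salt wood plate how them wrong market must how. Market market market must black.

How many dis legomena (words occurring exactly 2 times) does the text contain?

7

Frequencies: market:5, how:4, wood:4, face:3, end:3, leave:2, salt:2, did:2, black:2, them:2, rise:2, must:2, iron:1, are:1, glass:1, might:1, eat:1, under:1, no:1, heart:1, … (6 more, each freq 1)
Words with frequency 2: black, did, leave, must, rise, salt, them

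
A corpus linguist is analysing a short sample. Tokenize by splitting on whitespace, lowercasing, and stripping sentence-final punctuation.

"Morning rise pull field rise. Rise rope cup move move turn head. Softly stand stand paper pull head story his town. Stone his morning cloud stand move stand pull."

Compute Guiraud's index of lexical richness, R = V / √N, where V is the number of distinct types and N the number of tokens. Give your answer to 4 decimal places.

3.1568

N = 29, V = 17.
√N = 5.385165
R = 17 / 5.385165 = 3.1568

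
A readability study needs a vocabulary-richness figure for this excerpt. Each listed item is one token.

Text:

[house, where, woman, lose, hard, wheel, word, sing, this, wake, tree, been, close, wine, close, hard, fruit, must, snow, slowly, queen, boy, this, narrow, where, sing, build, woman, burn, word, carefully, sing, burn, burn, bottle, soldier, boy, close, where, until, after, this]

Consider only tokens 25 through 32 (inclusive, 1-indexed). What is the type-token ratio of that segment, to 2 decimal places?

0.88

Segment tokens 25–32: where, sing, build, woman, burn, word, carefully, sing
Segment N = 8, segment V = 7.
TTR = 7 / 8 = 0.88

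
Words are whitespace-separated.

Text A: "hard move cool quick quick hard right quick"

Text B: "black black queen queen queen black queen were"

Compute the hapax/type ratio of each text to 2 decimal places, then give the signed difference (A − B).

A: hapax=3, V=5, ratio=0.60
B: hapax=1, V=3, ratio=0.33
Difference = 0.60 − 0.33 = 0.27

0.27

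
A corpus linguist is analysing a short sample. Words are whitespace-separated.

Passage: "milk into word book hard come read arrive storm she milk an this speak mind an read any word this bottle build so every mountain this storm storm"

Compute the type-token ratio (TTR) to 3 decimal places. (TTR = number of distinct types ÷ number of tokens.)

N = 28 tokens, V = 20 types.
TTR = V / N = 20 / 28 = 0.714

0.714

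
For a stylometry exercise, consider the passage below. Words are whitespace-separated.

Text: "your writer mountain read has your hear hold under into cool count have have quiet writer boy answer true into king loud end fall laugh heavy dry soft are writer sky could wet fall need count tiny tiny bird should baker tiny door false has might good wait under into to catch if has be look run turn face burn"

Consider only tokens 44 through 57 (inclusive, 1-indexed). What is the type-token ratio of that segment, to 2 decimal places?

0.93

Segment tokens 44–57: false, has, might, good, wait, under, into, to, catch, if, has, be, look, run
Segment N = 14, segment V = 13.
TTR = 13 / 14 = 0.93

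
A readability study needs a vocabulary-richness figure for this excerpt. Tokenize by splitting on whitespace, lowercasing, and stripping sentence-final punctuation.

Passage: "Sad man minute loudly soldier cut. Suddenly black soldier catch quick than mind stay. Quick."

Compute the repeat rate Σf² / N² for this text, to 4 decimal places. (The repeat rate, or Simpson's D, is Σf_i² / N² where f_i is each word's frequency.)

0.0844

Frequencies: soldier:2, quick:2, sad:1, man:1, minute:1, loudly:1, cut:1, suddenly:1, black:1, catch:1, than:1, mind:1, stay:1
Σf² = 19; N² = 225
Repeat rate = 19 / 225 = 0.0844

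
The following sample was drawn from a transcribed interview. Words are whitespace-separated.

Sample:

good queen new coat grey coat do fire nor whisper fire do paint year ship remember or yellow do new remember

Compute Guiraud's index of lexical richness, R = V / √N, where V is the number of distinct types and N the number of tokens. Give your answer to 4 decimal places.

N = 21, V = 15.
√N = 4.582576
R = 15 / 4.582576 = 3.2733

3.2733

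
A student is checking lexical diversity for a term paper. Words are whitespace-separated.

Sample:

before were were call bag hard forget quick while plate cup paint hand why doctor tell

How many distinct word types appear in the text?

Distinct types: {bag, before, call, cup, doctor, forget, hand, hard, paint, plate, quick, tell, were, while, why}
V = 15

15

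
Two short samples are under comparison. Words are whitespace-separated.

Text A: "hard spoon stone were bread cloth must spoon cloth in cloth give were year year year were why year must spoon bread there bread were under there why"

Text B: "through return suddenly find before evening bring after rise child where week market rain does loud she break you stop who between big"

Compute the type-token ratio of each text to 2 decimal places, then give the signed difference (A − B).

-0.54

TTR(A) = 13/28 = 0.46
TTR(B) = 23/23 = 1.00
Difference = 0.46 − 1.00 = -0.54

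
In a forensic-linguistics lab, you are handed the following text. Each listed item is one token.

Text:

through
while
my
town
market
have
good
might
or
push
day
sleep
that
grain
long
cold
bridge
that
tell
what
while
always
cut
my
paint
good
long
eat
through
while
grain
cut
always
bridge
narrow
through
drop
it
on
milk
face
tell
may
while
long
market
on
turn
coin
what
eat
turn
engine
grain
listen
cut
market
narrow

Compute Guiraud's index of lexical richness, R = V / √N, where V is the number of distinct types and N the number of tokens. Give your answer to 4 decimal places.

4.4644

N = 58, V = 34.
√N = 7.615773
R = 34 / 7.615773 = 4.4644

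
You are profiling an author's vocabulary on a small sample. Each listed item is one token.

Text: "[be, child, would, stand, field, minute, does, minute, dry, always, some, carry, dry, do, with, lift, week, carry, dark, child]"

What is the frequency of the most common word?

2

Frequencies: child:2, minute:2, dry:2, carry:2, be:1, would:1, stand:1, field:1, does:1, always:1, some:1, do:1, with:1, lift:1, week:1, dark:1
Most common: 'child' with frequency 2.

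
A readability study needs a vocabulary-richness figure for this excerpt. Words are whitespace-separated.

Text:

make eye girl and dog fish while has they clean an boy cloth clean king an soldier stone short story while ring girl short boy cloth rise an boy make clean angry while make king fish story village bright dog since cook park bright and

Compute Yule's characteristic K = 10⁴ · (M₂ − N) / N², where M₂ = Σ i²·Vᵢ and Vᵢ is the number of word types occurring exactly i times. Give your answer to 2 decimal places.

237.04

Frequencies: make:3, while:3, clean:3, an:3, boy:3, girl:2, and:2, dog:2, fish:2, cloth:2, king:2, short:2, story:2, bright:2, eye:1, has:1, they:1, soldier:1, stone:1, ring:1, … (6 more, each freq 1)
N = 45. Frequency spectrum: V_1=12, V_2=9, V_3=5
M₂ = 1²·12 + 2²·9 + 3²·5 = 93
K = 10000 × (93 − 45) / 45² = 237.04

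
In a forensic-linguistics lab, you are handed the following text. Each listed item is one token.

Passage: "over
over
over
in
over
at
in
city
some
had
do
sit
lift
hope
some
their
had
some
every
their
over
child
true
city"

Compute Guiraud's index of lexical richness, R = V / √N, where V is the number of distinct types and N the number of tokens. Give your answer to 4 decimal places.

N = 24, V = 14.
√N = 4.898979
R = 14 / 4.898979 = 2.8577

2.8577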